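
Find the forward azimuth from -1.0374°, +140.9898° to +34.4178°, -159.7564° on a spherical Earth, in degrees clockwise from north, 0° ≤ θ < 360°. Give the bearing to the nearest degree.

Δλ = -159.7564 − 140.9898 = -300.7462°; wrapped into (−180°, 180°]: 59.2538°.
θ = atan2( sin Δλ · cos φ₂ , cos φ₁ · sin φ₂ − sin φ₁ · cos φ₂ · cos Δλ )
  = atan2(0.70898, 0.57277) = 51.066° → normalised to [0°, 360°): 51.066°.

51°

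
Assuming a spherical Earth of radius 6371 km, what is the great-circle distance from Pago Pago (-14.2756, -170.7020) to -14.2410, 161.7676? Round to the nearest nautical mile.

1601 nmi

Δλ = 161.7676 − -170.7020 = 332.4696°; wrapped into (−180°, 180°]: -27.5304°.
Δφ = -14.2410 − -14.2756 = 0.0346°.
a = sin²(Δφ/2) + cos φ₁ · cos φ₂ · sin²(Δλ/2) = 0.053183.
c = 2·atan2(√a, √(1−a)) = 0.46542 rad → d = 6371·c ≈ 2965.17 km ≈ 1601.07 nmi.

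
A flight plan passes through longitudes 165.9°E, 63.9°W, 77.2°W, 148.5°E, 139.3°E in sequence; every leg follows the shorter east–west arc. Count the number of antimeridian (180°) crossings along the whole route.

Leg 1: +165.9° → -63.9°, shortest Δλ = 130.2° (east) — crosses 180°.
Leg 2: -63.9° → -77.2°, shortest Δλ = -13.3° (west) — does not cross 180°.
Leg 3: -77.2° → +148.5°, shortest Δλ = -134.3° (west) — crosses 180°.
Leg 4: +148.5° → +139.3°, shortest Δλ = -9.2° (west) — does not cross 180°.
Total crossings: 2.

2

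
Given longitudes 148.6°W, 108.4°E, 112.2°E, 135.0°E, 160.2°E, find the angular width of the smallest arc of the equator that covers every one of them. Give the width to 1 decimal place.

103.0°

Sort the longitudes: -148.6°, +108.4°, +112.2°, +135.0°, +160.2°.
Eastward gaps between consecutive values (wrapping around): 257.0°, 3.8°, 22.8°, 25.2°, 51.2°.
Largest gap = 257.0° ⇒ minimal covering band is its complement: 360° − 257.0° = 103.0°.
Band runs from +108.4° eastward to -148.6°, crossing the antimeridian.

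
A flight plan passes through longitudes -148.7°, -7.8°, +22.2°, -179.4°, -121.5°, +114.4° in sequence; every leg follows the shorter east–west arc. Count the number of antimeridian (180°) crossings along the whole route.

2

Leg 1: -148.7° → -7.8°, shortest Δλ = 140.9° (east) — does not cross 180°.
Leg 2: -7.8° → +22.2°, shortest Δλ = 30.0° (east) — does not cross 180°.
Leg 3: +22.2° → -179.4°, shortest Δλ = 158.4° (east) — crosses 180°.
Leg 4: -179.4° → -121.5°, shortest Δλ = 57.9° (east) — does not cross 180°.
Leg 5: -121.5° → +114.4°, shortest Δλ = -124.1° (west) — crosses 180°.
Total crossings: 2.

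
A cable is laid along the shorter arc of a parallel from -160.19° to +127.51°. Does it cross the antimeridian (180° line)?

Yes

Naïve |127.51 − -160.19| = 287.7° > 180°, so the shorter arc goes the other way round — across 180°.
Signed shortest Δλ = ((127.51 − -160.19 + 180) mod 360) − 180 = -72.3°.
Going west by 72.3° from -160.19° passes through 180° before reaching +127.51°.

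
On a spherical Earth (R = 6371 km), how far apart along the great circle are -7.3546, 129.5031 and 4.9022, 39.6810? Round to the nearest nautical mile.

Δλ = 39.6810 − 129.5031 = -89.8221°.
Δφ = 4.9022 − -7.3546 = 12.2568°.
a = sin²(Δφ/2) + cos φ₁ · cos φ₂ · sin²(Δλ/2) = 0.503935.
c = 2·atan2(√a, √(1−a)) = 1.57867 rad → d = 6371·c ≈ 10057.69 km ≈ 5430.72 nmi.

5431 nmi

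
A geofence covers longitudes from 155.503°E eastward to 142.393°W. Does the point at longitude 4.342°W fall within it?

Band width going east from +155.503° to -142.393°: ((-142.393 − 155.503) mod 360) = 62.104°.
Offset of -4.342° east of the west edge: ((-4.342 − 155.503) mod 360) = 200.155°.
200.155° > 62.104° ⇒ outside.

No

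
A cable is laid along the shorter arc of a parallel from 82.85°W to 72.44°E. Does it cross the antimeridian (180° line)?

No

Signed shortest Δλ = ((72.44 − -82.85 + 180) mod 360) − 180 = 155.29°.
Going east by 155.29° from -82.85° reaches +72.44° without touching 180°.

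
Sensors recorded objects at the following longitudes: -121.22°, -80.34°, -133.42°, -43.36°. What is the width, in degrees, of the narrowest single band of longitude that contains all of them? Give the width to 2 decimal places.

90.06°

Sort the longitudes: -133.42°, -121.22°, -80.34°, -43.36°.
Eastward gaps between consecutive values (wrapping around): 12.20°, 40.88°, 36.98°, 269.94°.
Largest gap = 269.94° ⇒ minimal covering band is its complement: 360° − 269.94° = 90.06°.
Band runs from -133.42° eastward to -43.36°.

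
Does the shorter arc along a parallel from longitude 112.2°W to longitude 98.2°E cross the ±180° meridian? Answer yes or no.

Naïve |98.2 − -112.2| = 210.4° > 180°, so the shorter arc goes the other way round — across 180°.
Signed shortest Δλ = ((98.2 − -112.2 + 180) mod 360) − 180 = -149.6°.
Going west by 149.6° from -112.2° passes through 180° before reaching +98.2°.

Yes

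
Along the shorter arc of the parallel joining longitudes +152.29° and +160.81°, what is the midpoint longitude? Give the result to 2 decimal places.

Signed shortest Δλ from +152.29° to +160.81° is +8.52°.
Midpoint longitude = +152.29° + (+8.52°)/2 = +152.29° + 4.26° = +156.55°.

+156.55°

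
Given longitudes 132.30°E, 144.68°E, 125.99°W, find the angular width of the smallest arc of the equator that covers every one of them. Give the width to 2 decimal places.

101.71°

Sort the longitudes: -125.99°, +132.30°, +144.68°.
Eastward gaps between consecutive values (wrapping around): 258.29°, 12.38°, 89.33°.
Largest gap = 258.29° ⇒ minimal covering band is its complement: 360° − 258.29° = 101.71°.
Band runs from +132.30° eastward to -125.99°, crossing the antimeridian.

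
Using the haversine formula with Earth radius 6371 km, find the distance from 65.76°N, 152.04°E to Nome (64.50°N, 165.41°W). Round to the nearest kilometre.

Δλ = -165.41 − 152.04 = -317.45°; wrapped into (−180°, 180°]: 42.55°.
Δφ = 64.50 − 65.76 = -1.26°.
a = sin²(Δφ/2) + cos φ₁ · cos φ₂ · sin²(Δλ/2) = 0.023391.
c = 2·atan2(√a, √(1−a)) = 0.30709 rad → d = 6371·c ≈ 1956.46 km.

1956 km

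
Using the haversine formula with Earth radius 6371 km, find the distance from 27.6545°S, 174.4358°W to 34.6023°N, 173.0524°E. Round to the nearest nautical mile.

Δλ = 173.0524 − -174.4358 = 347.4882°; wrapped into (−180°, 180°]: -12.5118°.
Δφ = 34.6023 − -27.6545 = 62.2568°.
a = sin²(Δφ/2) + cos φ₁ · cos φ₂ · sin²(Δλ/2) = 0.275903.
c = 2·atan2(√a, √(1−a)) = 1.10605 rad → d = 6371·c ≈ 7046.65 km ≈ 3804.89 nmi.

3805 nmi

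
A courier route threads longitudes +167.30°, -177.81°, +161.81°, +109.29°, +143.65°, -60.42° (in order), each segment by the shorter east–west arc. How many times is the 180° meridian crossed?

Leg 1: +167.30° → -177.81°, shortest Δλ = 14.89° (east) — crosses 180°.
Leg 2: -177.81° → +161.81°, shortest Δλ = -20.38° (west) — crosses 180°.
Leg 3: +161.81° → +109.29°, shortest Δλ = -52.52° (west) — does not cross 180°.
Leg 4: +109.29° → +143.65°, shortest Δλ = 34.36° (east) — does not cross 180°.
Leg 5: +143.65° → -60.42°, shortest Δλ = 155.93° (east) — crosses 180°.
Total crossings: 3.

3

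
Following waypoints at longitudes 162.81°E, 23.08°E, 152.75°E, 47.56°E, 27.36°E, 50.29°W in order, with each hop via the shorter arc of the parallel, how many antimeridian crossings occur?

0

Leg 1: +162.81° → +23.08°, shortest Δλ = -139.73° (west) — does not cross 180°.
Leg 2: +23.08° → +152.75°, shortest Δλ = 129.67° (east) — does not cross 180°.
Leg 3: +152.75° → +47.56°, shortest Δλ = -105.19° (west) — does not cross 180°.
Leg 4: +47.56° → +27.36°, shortest Δλ = -20.2° (west) — does not cross 180°.
Leg 5: +27.36° → -50.29°, shortest Δλ = -77.65° (west) — does not cross 180°.
Total crossings: 0.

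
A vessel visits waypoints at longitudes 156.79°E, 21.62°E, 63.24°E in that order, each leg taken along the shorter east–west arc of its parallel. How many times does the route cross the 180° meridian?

Leg 1: +156.79° → +21.62°, shortest Δλ = -135.17° (west) — does not cross 180°.
Leg 2: +21.62° → +63.24°, shortest Δλ = 41.62° (east) — does not cross 180°.
Total crossings: 0.

0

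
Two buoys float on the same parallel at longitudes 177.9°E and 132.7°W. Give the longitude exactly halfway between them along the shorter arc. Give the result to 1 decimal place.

157.4°W

Signed shortest Δλ from +177.9° to -132.7° is +49.4°.
Midpoint longitude = +177.9° + (+49.4°)/2 = +177.9° + 24.7° = +202.6°.
Normalise into (−180°, 180°]: -157.4°.
(The naïve average (+177.9 + -132.7)/2 = 22.6° is on the wrong side of the globe.)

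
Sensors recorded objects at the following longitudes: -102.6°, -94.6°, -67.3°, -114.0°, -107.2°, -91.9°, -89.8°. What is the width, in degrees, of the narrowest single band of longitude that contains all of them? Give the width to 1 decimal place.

Sort the longitudes: -114.0°, -107.2°, -102.6°, -94.6°, -91.9°, -89.8°, -67.3°.
Eastward gaps between consecutive values (wrapping around): 6.8°, 4.6°, 8.0°, 2.7°, 2.1°, 22.5°, 313.3°.
Largest gap = 313.3° ⇒ minimal covering band is its complement: 360° − 313.3° = 46.7°.
Band runs from -114.0° eastward to -67.3°.

46.7°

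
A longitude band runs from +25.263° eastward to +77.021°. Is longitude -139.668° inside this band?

No

Band width going east from +25.263° to +77.021°: ((77.021 − 25.263) mod 360) = 51.758°.
Offset of -139.668° east of the west edge: ((-139.668 − 25.263) mod 360) = 195.069°.
195.069° > 51.758° ⇒ outside.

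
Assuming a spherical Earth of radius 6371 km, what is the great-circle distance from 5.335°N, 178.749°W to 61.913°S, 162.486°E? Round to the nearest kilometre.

7649 km

Δλ = 162.486 − -178.749 = 341.235°; wrapped into (−180°, 180°]: -18.765°.
Δφ = -61.913 − 5.335 = -67.248°.
a = sin²(Δφ/2) + cos φ₁ · cos φ₂ · sin²(Δλ/2) = 0.319087.
c = 2·atan2(√a, √(1−a)) = 1.20057 rad → d = 6371·c ≈ 7648.83 km.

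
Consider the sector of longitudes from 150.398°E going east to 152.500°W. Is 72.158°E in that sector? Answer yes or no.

No

Band width going east from +150.398° to -152.500°: ((-152.500 − 150.398) mod 360) = 57.102°.
Offset of +72.158° east of the west edge: ((72.158 − 150.398) mod 360) = 281.760°.
281.760° > 57.102° ⇒ outside.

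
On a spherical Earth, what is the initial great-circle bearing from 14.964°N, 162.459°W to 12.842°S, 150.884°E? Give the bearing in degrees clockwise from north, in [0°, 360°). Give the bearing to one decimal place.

241.3°

Δλ = 150.884 − -162.459 = 313.343°; wrapped into (−180°, 180°]: -46.657°.
θ = atan2( sin Δλ · cos φ₂ , cos φ₁ · sin φ₂ − sin φ₁ · cos φ₂ · cos Δλ )
  = atan2(-0.70907, -0.38752) = -118.658° → normalised to [0°, 360°): 241.342°.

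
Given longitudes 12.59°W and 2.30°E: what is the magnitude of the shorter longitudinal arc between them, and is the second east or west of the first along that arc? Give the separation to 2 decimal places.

Raw difference: 2.30 − -12.59 = 14.89°.
Normalise into (−180°, 180°]: 14.89° stays 14.89°.
Positive ⇒ the second point lies to the east; separation 14.89°.

14.89° east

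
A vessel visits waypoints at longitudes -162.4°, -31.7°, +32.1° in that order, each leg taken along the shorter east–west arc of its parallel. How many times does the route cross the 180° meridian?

0

Leg 1: -162.4° → -31.7°, shortest Δλ = 130.7° (east) — does not cross 180°.
Leg 2: -31.7° → +32.1°, shortest Δλ = 63.8° (east) — does not cross 180°.
Total crossings: 0.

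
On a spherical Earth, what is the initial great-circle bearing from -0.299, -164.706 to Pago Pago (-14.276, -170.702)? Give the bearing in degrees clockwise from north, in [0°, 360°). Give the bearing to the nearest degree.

Δλ = -170.702 − -164.706 = -5.996°.
θ = atan2( sin Δλ · cos φ₂ , cos φ₁ · sin φ₂ − sin φ₁ · cos φ₂ · cos Δλ )
  = atan2(-0.10123, -0.24156) = -157.262° → normalised to [0°, 360°): 202.738°.

203°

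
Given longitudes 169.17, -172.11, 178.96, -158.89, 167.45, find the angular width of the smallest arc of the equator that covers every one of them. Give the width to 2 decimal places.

Sort the longitudes: -172.11°, -158.89°, +167.45°, +169.17°, +178.96°.
Eastward gaps between consecutive values (wrapping around): 13.22°, 326.34°, 1.72°, 9.79°, 8.93°.
Largest gap = 326.34° ⇒ minimal covering band is its complement: 360° − 326.34° = 33.66°.
Band runs from +167.45° eastward to -158.89°, crossing the antimeridian.

33.66°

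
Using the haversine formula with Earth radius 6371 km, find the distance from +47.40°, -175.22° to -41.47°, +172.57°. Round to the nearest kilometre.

Δλ = 172.57 − -175.22 = 347.79°; wrapped into (−180°, 180°]: -12.21°.
Δφ = -41.47 − 47.40 = -88.87°.
a = sin²(Δφ/2) + cos φ₁ · cos φ₂ · sin²(Δλ/2) = 0.495876.
c = 2·atan2(√a, √(1−a)) = 1.56255 rad → d = 6371·c ≈ 9955.00 km.

9955 km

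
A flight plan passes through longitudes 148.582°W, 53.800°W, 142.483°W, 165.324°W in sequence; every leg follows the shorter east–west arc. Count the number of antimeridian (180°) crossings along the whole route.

Leg 1: -148.582° → -53.800°, shortest Δλ = 94.782° (east) — does not cross 180°.
Leg 2: -53.800° → -142.483°, shortest Δλ = -88.683° (west) — does not cross 180°.
Leg 3: -142.483° → -165.324°, shortest Δλ = -22.841° (west) — does not cross 180°.
Total crossings: 0.

0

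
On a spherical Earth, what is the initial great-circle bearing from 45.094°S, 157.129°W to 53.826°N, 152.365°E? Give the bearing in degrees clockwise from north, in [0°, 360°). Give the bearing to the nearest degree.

331°

Δλ = 152.365 − -157.129 = 309.494°; wrapped into (−180°, 180°]: -50.506°.
θ = atan2( sin Δλ · cos φ₂ , cos φ₁ · sin φ₂ − sin φ₁ · cos φ₂ · cos Δλ )
  = atan2(-0.45548, 0.83574) = -28.591° → normalised to [0°, 360°): 331.409°.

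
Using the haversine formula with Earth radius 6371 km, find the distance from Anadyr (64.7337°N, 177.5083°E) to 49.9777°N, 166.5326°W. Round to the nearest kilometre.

Δλ = -166.5326 − 177.5083 = -344.0409°; wrapped into (−180°, 180°]: 15.9591°.
Δφ = 49.9777 − 64.7337 = -14.7560°.
a = sin²(Δφ/2) + cos φ₁ · cos φ₂ · sin²(Δλ/2) = 0.021780.
c = 2·atan2(√a, √(1−a)) = 0.29624 rad → d = 6371·c ≈ 1887.36 km.

1887 km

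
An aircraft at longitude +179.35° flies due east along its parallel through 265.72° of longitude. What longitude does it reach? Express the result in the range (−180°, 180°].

Start at +179.35°; shift +265.72° → +445.07°.
+445.07° lies outside (−180°, 180°]; subtract 360° → +85.07°.

+85.07°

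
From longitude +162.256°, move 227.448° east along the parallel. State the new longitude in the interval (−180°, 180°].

Start at +162.256°; shift +227.448° → +389.704°.
+389.704° lies outside (−180°, 180°]; subtract 360° → +29.704°.

+29.704°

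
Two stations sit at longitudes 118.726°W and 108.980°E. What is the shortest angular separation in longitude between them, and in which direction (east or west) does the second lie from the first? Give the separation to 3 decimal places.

132.294° west

Raw difference: 108.980 − -118.726 = 227.706°.
Normalise into (−180°, 180°]: 227.706° − 360° = -132.294°.
Negative ⇒ the second point lies to the west; separation 132.294°.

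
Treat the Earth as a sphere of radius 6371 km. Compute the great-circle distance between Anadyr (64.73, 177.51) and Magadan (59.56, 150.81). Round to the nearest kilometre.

1487 km

Δλ = 150.81 − 177.51 = -26.70°.
Δφ = 59.56 − 64.73 = -5.17°.
a = sin²(Δφ/2) + cos φ₁ · cos φ₂ · sin²(Δλ/2) = 0.013565.
c = 2·atan2(√a, √(1−a)) = 0.23346 rad → d = 6371·c ≈ 1487.41 km.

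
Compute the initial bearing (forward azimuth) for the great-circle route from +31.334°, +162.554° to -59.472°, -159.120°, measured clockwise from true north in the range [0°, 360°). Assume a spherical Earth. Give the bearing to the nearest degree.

Δλ = -159.120 − 162.554 = -321.674°; wrapped into (−180°, 180°]: 38.326°.
θ = atan2( sin Δλ · cos φ₂ , cos φ₁ · sin φ₂ − sin φ₁ · cos φ₂ · cos Δλ )
  = atan2(0.31500, -0.94297) = 161.528° → normalised to [0°, 360°): 161.528°.

162°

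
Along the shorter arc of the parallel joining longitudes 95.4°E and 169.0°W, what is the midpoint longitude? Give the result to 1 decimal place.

143.2°E

Signed shortest Δλ from +95.4° to -169.0° is +95.6°.
Midpoint longitude = +95.4° + (+95.6°)/2 = +95.4° + 47.8° = +143.2°.
(The naïve average (+95.4 + -169.0)/2 = -36.8° is on the wrong side of the globe.)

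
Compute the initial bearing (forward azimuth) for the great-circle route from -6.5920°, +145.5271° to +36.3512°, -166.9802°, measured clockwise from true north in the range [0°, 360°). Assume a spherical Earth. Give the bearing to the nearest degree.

Δλ = -166.9802 − 145.5271 = -312.5073°; wrapped into (−180°, 180°]: 47.4927°.
θ = atan2( sin Δλ · cos φ₂ , cos φ₁ · sin φ₂ − sin φ₁ · cos φ₂ · cos Δλ )
  = atan2(0.59373, 0.65129) = 42.353° → normalised to [0°, 360°): 42.353°.

42°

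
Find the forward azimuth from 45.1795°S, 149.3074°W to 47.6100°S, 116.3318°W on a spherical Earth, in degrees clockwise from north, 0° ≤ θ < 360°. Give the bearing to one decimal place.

108.0°

Δλ = -116.3318 − -149.3074 = 32.9756°.
θ = atan2( sin Δλ · cos φ₂ , cos φ₁ · sin φ₂ − sin φ₁ · cos φ₂ · cos Δλ )
  = atan2(0.36694, -0.11944) = 108.031° → normalised to [0°, 360°): 108.031°.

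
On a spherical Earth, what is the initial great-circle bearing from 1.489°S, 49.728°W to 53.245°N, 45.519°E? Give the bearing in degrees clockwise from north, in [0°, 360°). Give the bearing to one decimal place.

Δλ = 45.519 − -49.728 = 95.247°.
θ = atan2( sin Δλ · cos φ₂ , cos φ₁ · sin φ₂ − sin φ₁ · cos φ₂ · cos Δλ )
  = atan2(0.59589, 0.79951) = 36.698° → normalised to [0°, 360°): 36.698°.

36.7°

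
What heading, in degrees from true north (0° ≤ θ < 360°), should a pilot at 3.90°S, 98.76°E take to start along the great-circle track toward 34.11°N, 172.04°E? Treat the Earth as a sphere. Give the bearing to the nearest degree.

Δλ = 172.04 − 98.76 = 73.28°.
θ = atan2( sin Δλ · cos φ₂ , cos φ₁ · sin φ₂ − sin φ₁ · cos φ₂ · cos Δλ )
  = atan2(0.79296, 0.57569) = 54.020° → normalised to [0°, 360°): 54.020°.

54°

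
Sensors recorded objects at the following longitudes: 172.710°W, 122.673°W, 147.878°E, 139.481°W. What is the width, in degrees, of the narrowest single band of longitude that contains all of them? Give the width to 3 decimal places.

89.449°

Sort the longitudes: -172.710°, -139.481°, -122.673°, +147.878°.
Eastward gaps between consecutive values (wrapping around): 33.229°, 16.808°, 270.551°, 39.412°.
Largest gap = 270.551° ⇒ minimal covering band is its complement: 360° − 270.551° = 89.449°.
Band runs from +147.878° eastward to -122.673°, crossing the antimeridian.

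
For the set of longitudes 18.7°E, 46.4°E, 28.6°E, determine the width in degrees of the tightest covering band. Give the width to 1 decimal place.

Sort the longitudes: +18.7°, +28.6°, +46.4°.
Eastward gaps between consecutive values (wrapping around): 9.9°, 17.8°, 332.3°.
Largest gap = 332.3° ⇒ minimal covering band is its complement: 360° − 332.3° = 27.7°.
Band runs from +18.7° eastward to +46.4°.

27.7°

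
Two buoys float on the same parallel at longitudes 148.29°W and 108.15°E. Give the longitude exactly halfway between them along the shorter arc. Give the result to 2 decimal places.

Signed shortest Δλ from -148.29° to +108.15° is -103.56°.
Midpoint longitude = -148.29° + (-103.56°)/2 = -148.29° − 51.78° = -200.07°.
Normalise into (−180°, 180°]: +159.93°.
(The naïve average (-148.29 + +108.15)/2 = -20.07° is on the wrong side of the globe.)

159.93°E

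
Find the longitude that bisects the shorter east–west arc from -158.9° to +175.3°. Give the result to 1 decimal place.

Signed shortest Δλ from -158.9° to +175.3° is -25.8°.
Midpoint longitude = -158.9° + (-25.8°)/2 = -158.9° − 12.9° = -171.8°.
(The naïve average (-158.9 + +175.3)/2 = 8.2° is on the wrong side of the globe.)

-171.8°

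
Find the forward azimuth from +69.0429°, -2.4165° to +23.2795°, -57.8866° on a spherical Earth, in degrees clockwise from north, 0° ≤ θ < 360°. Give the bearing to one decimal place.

Δλ = -57.8866 − -2.4165 = -55.4701°.
θ = atan2( sin Δλ · cos φ₂ , cos φ₁ · sin φ₂ − sin φ₁ · cos φ₂ · cos Δλ )
  = atan2(-0.75676, -0.34489) = -114.501° → normalised to [0°, 360°): 245.499°.

245.5°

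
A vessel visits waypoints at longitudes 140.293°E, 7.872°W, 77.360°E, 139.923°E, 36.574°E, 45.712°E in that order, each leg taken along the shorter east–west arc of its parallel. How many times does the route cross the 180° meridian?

Leg 1: +140.293° → -7.872°, shortest Δλ = -148.165° (west) — does not cross 180°.
Leg 2: -7.872° → +77.360°, shortest Δλ = 85.232° (east) — does not cross 180°.
Leg 3: +77.360° → +139.923°, shortest Δλ = 62.563° (east) — does not cross 180°.
Leg 4: +139.923° → +36.574°, shortest Δλ = -103.349° (west) — does not cross 180°.
Leg 5: +36.574° → +45.712°, shortest Δλ = 9.138° (east) — does not cross 180°.
Total crossings: 0.

0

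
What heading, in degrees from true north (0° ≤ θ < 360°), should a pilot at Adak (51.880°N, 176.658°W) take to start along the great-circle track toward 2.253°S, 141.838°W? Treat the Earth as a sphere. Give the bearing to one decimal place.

Δλ = -141.838 − -176.658 = 34.820°.
θ = atan2( sin Δλ · cos φ₂ , cos φ₁ · sin φ₂ − sin φ₁ · cos φ₂ · cos Δλ )
  = atan2(0.57056, -0.66963) = 139.567° → normalised to [0°, 360°): 139.567°.

139.6°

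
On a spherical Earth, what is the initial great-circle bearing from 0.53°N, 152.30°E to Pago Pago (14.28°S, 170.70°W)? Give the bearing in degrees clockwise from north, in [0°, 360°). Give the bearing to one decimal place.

Δλ = -170.70 − 152.30 = -323.00°; wrapped into (−180°, 180°]: 37.00°.
θ = atan2( sin Δλ · cos φ₂ , cos φ₁ · sin φ₂ − sin φ₁ · cos φ₂ · cos Δλ )
  = atan2(0.58322, -0.25381) = 113.518° → normalised to [0°, 360°): 113.518°.

113.5°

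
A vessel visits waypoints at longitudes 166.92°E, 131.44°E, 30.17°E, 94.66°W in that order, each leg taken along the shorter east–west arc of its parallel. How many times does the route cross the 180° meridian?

Leg 1: +166.92° → +131.44°, shortest Δλ = -35.48° (west) — does not cross 180°.
Leg 2: +131.44° → +30.17°, shortest Δλ = -101.27° (west) — does not cross 180°.
Leg 3: +30.17° → -94.66°, shortest Δλ = -124.83° (west) — does not cross 180°.
Total crossings: 0.

0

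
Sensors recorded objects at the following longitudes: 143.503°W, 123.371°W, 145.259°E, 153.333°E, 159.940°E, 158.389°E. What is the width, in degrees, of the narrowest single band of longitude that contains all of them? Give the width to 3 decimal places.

91.370°

Sort the longitudes: -143.503°, -123.371°, +145.259°, +153.333°, +158.389°, +159.940°.
Eastward gaps between consecutive values (wrapping around): 20.132°, 268.630°, 8.074°, 5.056°, 1.551°, 56.557°.
Largest gap = 268.630° ⇒ minimal covering band is its complement: 360° − 268.630° = 91.370°.
Band runs from +145.259° eastward to -123.371°, crossing the antimeridian.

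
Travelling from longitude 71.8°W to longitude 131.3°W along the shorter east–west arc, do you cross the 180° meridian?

No

Signed shortest Δλ = ((-131.3 − -71.8 + 180) mod 360) − 180 = -59.5°.
Going west by 59.5° from -71.8° reaches -131.3° without touching 180°.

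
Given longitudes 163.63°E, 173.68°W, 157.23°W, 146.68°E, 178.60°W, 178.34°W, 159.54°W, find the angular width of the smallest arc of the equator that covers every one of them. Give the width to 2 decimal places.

56.09°

Sort the longitudes: -178.60°, -178.34°, -173.68°, -159.54°, -157.23°, +146.68°, +163.63°.
Eastward gaps between consecutive values (wrapping around): 0.26°, 4.66°, 14.14°, 2.31°, 303.91°, 16.95°, 17.77°.
Largest gap = 303.91° ⇒ minimal covering band is its complement: 360° − 303.91° = 56.09°.
Band runs from +146.68° eastward to -157.23°, crossing the antimeridian.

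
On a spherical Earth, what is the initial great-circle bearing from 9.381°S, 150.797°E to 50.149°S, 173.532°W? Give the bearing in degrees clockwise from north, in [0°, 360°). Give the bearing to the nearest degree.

151°

Δλ = -173.532 − 150.797 = -324.329°; wrapped into (−180°, 180°]: 35.671°.
θ = atan2( sin Δλ · cos φ₂ , cos φ₁ · sin φ₂ − sin φ₁ · cos φ₂ · cos Δλ )
  = atan2(0.37367, -0.67259) = 150.945° → normalised to [0°, 360°): 150.945°.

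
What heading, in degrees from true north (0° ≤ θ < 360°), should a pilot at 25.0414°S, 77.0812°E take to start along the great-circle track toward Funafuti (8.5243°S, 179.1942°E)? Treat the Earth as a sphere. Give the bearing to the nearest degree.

103°

Δλ = 179.1942 − 77.0812 = 102.1130°.
θ = atan2( sin Δλ · cos φ₂ , cos φ₁ · sin φ₂ − sin φ₁ · cos φ₂ · cos Δλ )
  = atan2(0.96693, -0.22213) = 102.938° → normalised to [0°, 360°): 102.938°.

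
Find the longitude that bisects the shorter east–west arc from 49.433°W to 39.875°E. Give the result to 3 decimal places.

Signed shortest Δλ from -49.433° to +39.875° is +89.308°.
Midpoint longitude = -49.433° + (+89.308°)/2 = -49.433° + 44.654° = -4.779°.

4.779°W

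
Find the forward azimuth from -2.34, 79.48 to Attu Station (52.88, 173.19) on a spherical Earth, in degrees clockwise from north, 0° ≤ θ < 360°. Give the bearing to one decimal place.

37.1°

Δλ = 173.19 − 79.48 = 93.71°.
θ = atan2( sin Δλ · cos φ₂ , cos φ₁ · sin φ₂ − sin φ₁ · cos φ₂ · cos Δλ )
  = atan2(0.60222, 0.79511) = 37.140° → normalised to [0°, 360°): 37.140°.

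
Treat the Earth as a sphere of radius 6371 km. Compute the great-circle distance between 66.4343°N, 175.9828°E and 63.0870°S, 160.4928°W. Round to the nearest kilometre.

14527 km

Δλ = -160.4928 − 175.9828 = -336.4756°; wrapped into (−180°, 180°]: 23.5244°.
Δφ = -63.0870 − 66.4343 = -129.5213°.
a = sin²(Δφ/2) + cos φ₁ · cos φ₂ · sin²(Δλ/2) = 0.825702.
c = 2·atan2(√a, √(1−a)) = 2.28023 rad → d = 6371·c ≈ 14527.35 km.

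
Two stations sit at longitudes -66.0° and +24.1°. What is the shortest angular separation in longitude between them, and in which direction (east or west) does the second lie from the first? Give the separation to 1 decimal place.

90.1° east

Raw difference: 24.1 − -66.0 = 90.1°.
Normalise into (−180°, 180°]: 90.1° stays 90.1°.
Positive ⇒ the second point lies to the east; separation 90.1°.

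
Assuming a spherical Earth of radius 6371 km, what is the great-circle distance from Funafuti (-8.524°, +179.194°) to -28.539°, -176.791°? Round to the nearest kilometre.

2265 km

Δλ = -176.791 − 179.194 = -355.985°; wrapped into (−180°, 180°]: 4.015°.
Δφ = -28.539 − -8.524 = -20.015°.
a = sin²(Δφ/2) + cos φ₁ · cos φ₂ · sin²(Δλ/2) = 0.031265.
c = 2·atan2(√a, √(1−a)) = 0.35551 rad → d = 6371·c ≈ 2264.92 km.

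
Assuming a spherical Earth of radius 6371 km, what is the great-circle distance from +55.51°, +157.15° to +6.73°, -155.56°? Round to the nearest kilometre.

6832 km

Δλ = -155.56 − 157.15 = -312.71°; wrapped into (−180°, 180°]: 47.29°.
Δφ = 6.73 − 55.51 = -48.78°.
a = sin²(Δφ/2) + cos φ₁ · cos φ₂ · sin²(Δλ/2) = 0.260983.
c = 2·atan2(√a, √(1−a)) = 1.07238 rad → d = 6371·c ≈ 6832.14 km.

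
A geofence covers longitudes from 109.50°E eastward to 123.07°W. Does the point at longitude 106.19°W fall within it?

Band width going east from +109.50° to -123.07°: ((-123.07 − 109.50) mod 360) = 127.43°.
Offset of -106.19° east of the west edge: ((-106.19 − 109.50) mod 360) = 144.31°.
144.31° > 127.43° ⇒ outside.

No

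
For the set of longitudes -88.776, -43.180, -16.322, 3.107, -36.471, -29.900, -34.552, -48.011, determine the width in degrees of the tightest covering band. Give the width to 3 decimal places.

Sort the longitudes: -88.776°, -48.011°, -43.180°, -36.471°, -34.552°, -29.900°, -16.322°, +3.107°.
Eastward gaps between consecutive values (wrapping around): 40.765°, 4.831°, 6.709°, 1.919°, 4.652°, 13.578°, 19.429°, 268.117°.
Largest gap = 268.117° ⇒ minimal covering band is its complement: 360° − 268.117° = 91.883°.
Band runs from -88.776° eastward to +3.107°.

91.883°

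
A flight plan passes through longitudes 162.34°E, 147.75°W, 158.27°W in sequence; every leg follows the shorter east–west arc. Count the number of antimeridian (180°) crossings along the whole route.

1

Leg 1: +162.34° → -147.75°, shortest Δλ = 49.91° (east) — crosses 180°.
Leg 2: -147.75° → -158.27°, shortest Δλ = -10.52° (west) — does not cross 180°.
Total crossings: 1.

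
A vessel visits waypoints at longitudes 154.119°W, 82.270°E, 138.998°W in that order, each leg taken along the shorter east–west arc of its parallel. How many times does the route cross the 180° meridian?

Leg 1: -154.119° → +82.270°, shortest Δλ = -123.611° (west) — crosses 180°.
Leg 2: +82.270° → -138.998°, shortest Δλ = 138.732° (east) — crosses 180°.
Total crossings: 2.

2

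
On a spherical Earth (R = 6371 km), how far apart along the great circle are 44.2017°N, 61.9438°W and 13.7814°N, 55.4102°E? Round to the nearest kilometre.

Δλ = 55.4102 − -61.9438 = 117.3540°.
Δφ = 13.7814 − 44.2017 = -30.4203°.
a = sin²(Δφ/2) + cos φ₁ · cos φ₂ · sin²(Δλ/2) = 0.576918.
c = 2·atan2(√a, √(1−a)) = 1.72525 rad → d = 6371·c ≈ 10991.54 km.

10992 km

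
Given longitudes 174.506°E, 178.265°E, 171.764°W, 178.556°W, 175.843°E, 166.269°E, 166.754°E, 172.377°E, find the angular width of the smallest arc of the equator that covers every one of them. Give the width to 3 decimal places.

Sort the longitudes: -178.556°, -171.764°, +166.269°, +166.754°, +172.377°, +174.506°, +175.843°, +178.265°.
Eastward gaps between consecutive values (wrapping around): 6.792°, 338.033°, 0.485°, 5.623°, 2.129°, 1.337°, 2.422°, 3.179°.
Largest gap = 338.033° ⇒ minimal covering band is its complement: 360° − 338.033° = 21.967°.
Band runs from +166.269° eastward to -171.764°, crossing the antimeridian.

21.967°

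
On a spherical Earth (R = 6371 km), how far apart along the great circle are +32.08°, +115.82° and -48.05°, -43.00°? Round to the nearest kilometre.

17501 km

Δλ = -43.00 − 115.82 = -158.82°.
Δφ = -48.05 − 32.08 = -80.13°.
a = sin²(Δφ/2) + cos φ₁ · cos φ₂ · sin²(Δλ/2) = 0.961572.
c = 2·atan2(√a, √(1−a)) = 2.74698 rad → d = 6371·c ≈ 17501.00 km.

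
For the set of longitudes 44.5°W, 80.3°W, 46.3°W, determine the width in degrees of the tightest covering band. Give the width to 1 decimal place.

Sort the longitudes: -80.3°, -46.3°, -44.5°.
Eastward gaps between consecutive values (wrapping around): 34.0°, 1.8°, 324.2°.
Largest gap = 324.2° ⇒ minimal covering band is its complement: 360° − 324.2° = 35.8°.
Band runs from -80.3° eastward to -44.5°.

35.8°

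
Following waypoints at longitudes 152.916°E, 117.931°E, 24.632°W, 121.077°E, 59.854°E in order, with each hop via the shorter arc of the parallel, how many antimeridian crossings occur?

0

Leg 1: +152.916° → +117.931°, shortest Δλ = -34.985° (west) — does not cross 180°.
Leg 2: +117.931° → -24.632°, shortest Δλ = -142.563° (west) — does not cross 180°.
Leg 3: -24.632° → +121.077°, shortest Δλ = 145.709° (east) — does not cross 180°.
Leg 4: +121.077° → +59.854°, shortest Δλ = -61.223° (west) — does not cross 180°.
Total crossings: 0.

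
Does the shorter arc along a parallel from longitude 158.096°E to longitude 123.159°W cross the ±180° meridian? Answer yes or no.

Yes

Naïve |-123.159 − 158.096| = 281.255° > 180°, so the shorter arc goes the other way round — across 180°.
Signed shortest Δλ = ((-123.159 − 158.096 + 180) mod 360) − 180 = 78.745°.
Going east by 78.745° from +158.096° passes through 180° before reaching -123.159°.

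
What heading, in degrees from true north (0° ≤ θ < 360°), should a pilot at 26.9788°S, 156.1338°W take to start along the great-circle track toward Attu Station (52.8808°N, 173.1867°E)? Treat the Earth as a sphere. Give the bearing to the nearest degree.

342°

Δλ = 173.1867 − -156.1338 = 329.3205°; wrapped into (−180°, 180°]: -30.6795°.
θ = atan2( sin Δλ · cos φ₂ , cos φ₁ · sin φ₂ − sin φ₁ · cos φ₂ · cos Δλ )
  = atan2(-0.30791, 0.94606) = -18.029° → normalised to [0°, 360°): 341.971°.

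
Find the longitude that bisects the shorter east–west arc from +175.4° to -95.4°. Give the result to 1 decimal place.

-140.0°

Signed shortest Δλ from +175.4° to -95.4° is +89.2°.
Midpoint longitude = +175.4° + (+89.2°)/2 = +175.4° + 44.6° = +220.0°.
Normalise into (−180°, 180°]: -140.0°.
(The naïve average (+175.4 + -95.4)/2 = 40.0° is on the wrong side of the globe.)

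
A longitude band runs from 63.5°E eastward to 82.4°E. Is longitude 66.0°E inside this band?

Yes

Band width going east from +63.5° to +82.4°: ((82.4 − 63.5) mod 360) = 18.9°.
Offset of +66.0° east of the west edge: ((66.0 − 63.5) mod 360) = 2.5°.
2.5° ≤ 18.9° ⇒ inside.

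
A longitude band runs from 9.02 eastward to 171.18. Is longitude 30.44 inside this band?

Band width going east from +9.02° to +171.18°: ((171.18 − 9.02) mod 360) = 162.16°.
Offset of +30.44° east of the west edge: ((30.44 − 9.02) mod 360) = 21.42°.
21.42° ≤ 162.16° ⇒ inside.

Yes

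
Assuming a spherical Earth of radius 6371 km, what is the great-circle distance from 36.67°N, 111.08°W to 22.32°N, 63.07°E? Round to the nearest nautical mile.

Δλ = 63.07 − -111.08 = 174.15°.
Δφ = 22.32 − 36.67 = -14.35°.
a = sin²(Δφ/2) + cos φ₁ · cos φ₂ · sin²(Δλ/2) = 0.755662.
c = 2·atan2(√a, √(1−a)) = 2.10752 rad → d = 6371·c ≈ 13427.01 km ≈ 7250.01 nmi.

7250 nmi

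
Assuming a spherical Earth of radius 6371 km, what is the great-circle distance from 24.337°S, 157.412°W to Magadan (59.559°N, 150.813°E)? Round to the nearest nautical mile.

5643 nmi

Δλ = 150.813 − -157.412 = 308.225°; wrapped into (−180°, 180°]: -51.775°.
Δφ = 59.559 − -24.337 = 83.896°.
a = sin²(Δφ/2) + cos φ₁ · cos φ₂ · sin²(Δλ/2) = 0.534831.
c = 2·atan2(√a, √(1−a)) = 1.64051 rad → d = 6371·c ≈ 10451.72 km ≈ 5643.48 nmi.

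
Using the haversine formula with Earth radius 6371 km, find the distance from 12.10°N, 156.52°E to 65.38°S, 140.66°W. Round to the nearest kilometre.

10036 km

Δλ = -140.66 − 156.52 = -297.18°; wrapped into (−180°, 180°]: 62.82°.
Δφ = -65.38 − 12.10 = -77.48°.
a = sin²(Δφ/2) + cos φ₁ · cos φ₂ · sin²(Δλ/2) = 0.502247.
c = 2·atan2(√a, √(1−a)) = 1.57529 rad → d = 6371·c ≈ 10036.17 km.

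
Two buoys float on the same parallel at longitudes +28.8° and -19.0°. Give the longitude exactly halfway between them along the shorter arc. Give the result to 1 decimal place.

Signed shortest Δλ from +28.8° to -19.0° is -47.8°.
Midpoint longitude = +28.8° + (-47.8°)/2 = +28.8° − 23.9° = +4.9°.

+4.9°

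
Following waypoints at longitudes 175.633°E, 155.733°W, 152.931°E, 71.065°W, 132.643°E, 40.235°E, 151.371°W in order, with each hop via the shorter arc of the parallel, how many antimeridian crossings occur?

Leg 1: +175.633° → -155.733°, shortest Δλ = 28.634° (east) — crosses 180°.
Leg 2: -155.733° → +152.931°, shortest Δλ = -51.336° (west) — crosses 180°.
Leg 3: +152.931° → -71.065°, shortest Δλ = 136.004° (east) — crosses 180°.
Leg 4: -71.065° → +132.643°, shortest Δλ = -156.292° (west) — crosses 180°.
Leg 5: +132.643° → +40.235°, shortest Δλ = -92.408° (west) — does not cross 180°.
Leg 6: +40.235° → -151.371°, shortest Δλ = 168.394° (east) — crosses 180°.
Total crossings: 5.

5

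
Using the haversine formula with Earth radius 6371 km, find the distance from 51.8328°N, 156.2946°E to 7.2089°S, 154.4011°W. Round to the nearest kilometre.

Δλ = -154.4011 − 156.2946 = -310.6957°; wrapped into (−180°, 180°]: 49.3043°.
Δφ = -7.2089 − 51.8328 = -59.0417°.
a = sin²(Δφ/2) + cos φ₁ · cos φ₂ · sin²(Δλ/2) = 0.349455.
c = 2·atan2(√a, √(1−a)) = 1.26496 rad → d = 6371·c ≈ 8059.07 km.

8059 km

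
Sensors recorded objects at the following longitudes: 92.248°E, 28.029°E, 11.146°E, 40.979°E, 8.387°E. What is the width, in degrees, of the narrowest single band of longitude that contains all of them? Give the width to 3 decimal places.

Sort the longitudes: +8.387°, +11.146°, +28.029°, +40.979°, +92.248°.
Eastward gaps between consecutive values (wrapping around): 2.759°, 16.883°, 12.950°, 51.269°, 276.139°.
Largest gap = 276.139° ⇒ minimal covering band is its complement: 360° − 276.139° = 83.861°.
Band runs from +8.387° eastward to +92.248°.

83.861°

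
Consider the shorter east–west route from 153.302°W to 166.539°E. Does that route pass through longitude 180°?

Yes

Naïve |166.539 − -153.302| = 319.841° > 180°, so the shorter arc goes the other way round — across 180°.
Signed shortest Δλ = ((166.539 − -153.302 + 180) mod 360) − 180 = -40.159°.
Going west by 40.159° from -153.302° passes through 180° before reaching +166.539°.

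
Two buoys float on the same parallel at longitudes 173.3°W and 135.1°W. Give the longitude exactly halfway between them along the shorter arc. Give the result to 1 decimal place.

Signed shortest Δλ from -173.3° to -135.1° is +38.2°.
Midpoint longitude = -173.3° + (+38.2°)/2 = -173.3° + 19.1° = -154.2°.

154.2°W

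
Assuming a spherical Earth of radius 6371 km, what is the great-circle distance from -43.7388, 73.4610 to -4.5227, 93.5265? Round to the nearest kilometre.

Δλ = 93.5265 − 73.4610 = 20.0655°.
Δφ = -4.5227 − -43.7388 = 39.2161°.
a = sin²(Δφ/2) + cos φ₁ · cos φ₂ · sin²(Δλ/2) = 0.134476.
c = 2·atan2(√a, √(1−a)) = 0.75094 rad → d = 6371·c ≈ 4784.23 km.

4784 km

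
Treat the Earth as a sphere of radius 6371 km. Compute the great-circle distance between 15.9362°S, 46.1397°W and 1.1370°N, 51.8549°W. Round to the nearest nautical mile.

1080 nmi

Δλ = -51.8549 − -46.1397 = -5.7152°.
Δφ = 1.1370 − -15.9362 = 17.0732°.
a = sin²(Δφ/2) + cos φ₁ · cos φ₂ · sin²(Δλ/2) = 0.024424.
c = 2·atan2(√a, √(1−a)) = 0.31385 rad → d = 6371·c ≈ 1999.55 km ≈ 1079.67 nmi.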